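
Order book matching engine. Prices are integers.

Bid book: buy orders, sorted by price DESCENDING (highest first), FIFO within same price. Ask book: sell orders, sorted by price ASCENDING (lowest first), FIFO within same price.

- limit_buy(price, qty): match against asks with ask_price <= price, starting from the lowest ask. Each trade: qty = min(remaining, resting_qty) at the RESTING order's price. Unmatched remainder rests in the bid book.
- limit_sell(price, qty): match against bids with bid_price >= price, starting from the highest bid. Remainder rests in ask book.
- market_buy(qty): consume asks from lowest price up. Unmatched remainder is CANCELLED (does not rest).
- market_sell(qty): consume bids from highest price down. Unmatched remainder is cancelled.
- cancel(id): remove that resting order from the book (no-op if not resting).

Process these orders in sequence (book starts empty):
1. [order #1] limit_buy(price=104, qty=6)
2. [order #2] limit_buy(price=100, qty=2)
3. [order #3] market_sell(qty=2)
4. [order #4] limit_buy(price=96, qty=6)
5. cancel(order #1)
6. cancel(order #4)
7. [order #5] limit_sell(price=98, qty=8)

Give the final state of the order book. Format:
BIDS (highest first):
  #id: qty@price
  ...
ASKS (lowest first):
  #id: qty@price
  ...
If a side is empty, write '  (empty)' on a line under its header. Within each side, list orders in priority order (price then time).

After op 1 [order #1] limit_buy(price=104, qty=6): fills=none; bids=[#1:6@104] asks=[-]
After op 2 [order #2] limit_buy(price=100, qty=2): fills=none; bids=[#1:6@104 #2:2@100] asks=[-]
After op 3 [order #3] market_sell(qty=2): fills=#1x#3:2@104; bids=[#1:4@104 #2:2@100] asks=[-]
After op 4 [order #4] limit_buy(price=96, qty=6): fills=none; bids=[#1:4@104 #2:2@100 #4:6@96] asks=[-]
After op 5 cancel(order #1): fills=none; bids=[#2:2@100 #4:6@96] asks=[-]
After op 6 cancel(order #4): fills=none; bids=[#2:2@100] asks=[-]
After op 7 [order #5] limit_sell(price=98, qty=8): fills=#2x#5:2@100; bids=[-] asks=[#5:6@98]

Answer: BIDS (highest first):
  (empty)
ASKS (lowest first):
  #5: 6@98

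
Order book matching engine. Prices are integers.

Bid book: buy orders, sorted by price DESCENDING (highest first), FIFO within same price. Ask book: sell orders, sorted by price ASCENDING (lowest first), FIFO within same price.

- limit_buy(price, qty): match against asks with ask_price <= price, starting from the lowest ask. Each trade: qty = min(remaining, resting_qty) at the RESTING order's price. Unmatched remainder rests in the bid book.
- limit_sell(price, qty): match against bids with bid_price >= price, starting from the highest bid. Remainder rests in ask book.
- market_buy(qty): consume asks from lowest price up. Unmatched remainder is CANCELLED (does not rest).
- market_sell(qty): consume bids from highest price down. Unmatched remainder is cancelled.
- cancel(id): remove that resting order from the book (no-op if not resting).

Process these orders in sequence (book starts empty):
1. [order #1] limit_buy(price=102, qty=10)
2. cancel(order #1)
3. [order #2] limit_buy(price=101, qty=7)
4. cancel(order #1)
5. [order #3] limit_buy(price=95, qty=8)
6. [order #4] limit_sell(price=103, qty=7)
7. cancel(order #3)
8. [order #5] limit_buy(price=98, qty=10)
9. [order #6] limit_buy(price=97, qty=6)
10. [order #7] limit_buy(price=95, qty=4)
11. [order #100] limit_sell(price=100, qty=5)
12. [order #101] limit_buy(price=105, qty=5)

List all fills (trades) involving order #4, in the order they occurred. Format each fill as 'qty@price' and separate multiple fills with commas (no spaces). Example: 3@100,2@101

Answer: 5@103

Derivation:
After op 1 [order #1] limit_buy(price=102, qty=10): fills=none; bids=[#1:10@102] asks=[-]
After op 2 cancel(order #1): fills=none; bids=[-] asks=[-]
After op 3 [order #2] limit_buy(price=101, qty=7): fills=none; bids=[#2:7@101] asks=[-]
After op 4 cancel(order #1): fills=none; bids=[#2:7@101] asks=[-]
After op 5 [order #3] limit_buy(price=95, qty=8): fills=none; bids=[#2:7@101 #3:8@95] asks=[-]
After op 6 [order #4] limit_sell(price=103, qty=7): fills=none; bids=[#2:7@101 #3:8@95] asks=[#4:7@103]
After op 7 cancel(order #3): fills=none; bids=[#2:7@101] asks=[#4:7@103]
After op 8 [order #5] limit_buy(price=98, qty=10): fills=none; bids=[#2:7@101 #5:10@98] asks=[#4:7@103]
After op 9 [order #6] limit_buy(price=97, qty=6): fills=none; bids=[#2:7@101 #5:10@98 #6:6@97] asks=[#4:7@103]
After op 10 [order #7] limit_buy(price=95, qty=4): fills=none; bids=[#2:7@101 #5:10@98 #6:6@97 #7:4@95] asks=[#4:7@103]
After op 11 [order #100] limit_sell(price=100, qty=5): fills=#2x#100:5@101; bids=[#2:2@101 #5:10@98 #6:6@97 #7:4@95] asks=[#4:7@103]
After op 12 [order #101] limit_buy(price=105, qty=5): fills=#101x#4:5@103; bids=[#2:2@101 #5:10@98 #6:6@97 #7:4@95] asks=[#4:2@103]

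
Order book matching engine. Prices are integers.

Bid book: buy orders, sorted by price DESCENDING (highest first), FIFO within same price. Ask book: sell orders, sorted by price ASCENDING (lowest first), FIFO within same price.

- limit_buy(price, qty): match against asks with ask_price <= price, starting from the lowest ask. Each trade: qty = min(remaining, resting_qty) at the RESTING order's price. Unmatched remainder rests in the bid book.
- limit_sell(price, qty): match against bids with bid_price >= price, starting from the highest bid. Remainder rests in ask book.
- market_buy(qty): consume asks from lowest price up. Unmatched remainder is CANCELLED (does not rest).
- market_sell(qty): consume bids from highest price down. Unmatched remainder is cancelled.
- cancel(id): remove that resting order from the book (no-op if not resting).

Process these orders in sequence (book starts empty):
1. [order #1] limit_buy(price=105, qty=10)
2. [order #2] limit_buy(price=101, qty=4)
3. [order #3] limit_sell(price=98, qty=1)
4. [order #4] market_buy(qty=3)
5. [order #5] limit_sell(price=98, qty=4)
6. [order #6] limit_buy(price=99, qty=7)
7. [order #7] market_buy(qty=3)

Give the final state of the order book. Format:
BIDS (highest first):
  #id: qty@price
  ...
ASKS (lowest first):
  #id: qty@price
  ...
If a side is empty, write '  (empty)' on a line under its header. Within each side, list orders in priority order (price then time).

Answer: BIDS (highest first):
  #1: 5@105
  #2: 4@101
  #6: 7@99
ASKS (lowest first):
  (empty)

Derivation:
After op 1 [order #1] limit_buy(price=105, qty=10): fills=none; bids=[#1:10@105] asks=[-]
After op 2 [order #2] limit_buy(price=101, qty=4): fills=none; bids=[#1:10@105 #2:4@101] asks=[-]
After op 3 [order #3] limit_sell(price=98, qty=1): fills=#1x#3:1@105; bids=[#1:9@105 #2:4@101] asks=[-]
After op 4 [order #4] market_buy(qty=3): fills=none; bids=[#1:9@105 #2:4@101] asks=[-]
After op 5 [order #5] limit_sell(price=98, qty=4): fills=#1x#5:4@105; bids=[#1:5@105 #2:4@101] asks=[-]
After op 6 [order #6] limit_buy(price=99, qty=7): fills=none; bids=[#1:5@105 #2:4@101 #6:7@99] asks=[-]
After op 7 [order #7] market_buy(qty=3): fills=none; bids=[#1:5@105 #2:4@101 #6:7@99] asks=[-]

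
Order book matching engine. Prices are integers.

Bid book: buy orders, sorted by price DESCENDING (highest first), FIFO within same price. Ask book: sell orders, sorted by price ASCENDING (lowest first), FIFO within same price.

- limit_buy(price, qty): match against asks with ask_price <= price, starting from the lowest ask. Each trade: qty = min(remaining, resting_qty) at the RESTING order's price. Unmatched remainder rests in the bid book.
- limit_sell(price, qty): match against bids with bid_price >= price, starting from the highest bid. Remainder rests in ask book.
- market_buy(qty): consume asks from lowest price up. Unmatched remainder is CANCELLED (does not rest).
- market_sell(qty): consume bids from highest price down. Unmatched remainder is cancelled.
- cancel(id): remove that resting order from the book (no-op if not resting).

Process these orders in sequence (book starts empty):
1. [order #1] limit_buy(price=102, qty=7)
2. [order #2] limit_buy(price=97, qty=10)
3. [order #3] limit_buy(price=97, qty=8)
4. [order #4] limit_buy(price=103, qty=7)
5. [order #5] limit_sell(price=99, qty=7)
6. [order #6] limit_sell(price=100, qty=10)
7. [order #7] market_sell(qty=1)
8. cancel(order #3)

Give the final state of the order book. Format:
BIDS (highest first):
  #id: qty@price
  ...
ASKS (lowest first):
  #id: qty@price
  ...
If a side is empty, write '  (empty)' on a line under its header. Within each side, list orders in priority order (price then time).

Answer: BIDS (highest first):
  #2: 9@97
ASKS (lowest first):
  #6: 3@100

Derivation:
After op 1 [order #1] limit_buy(price=102, qty=7): fills=none; bids=[#1:7@102] asks=[-]
After op 2 [order #2] limit_buy(price=97, qty=10): fills=none; bids=[#1:7@102 #2:10@97] asks=[-]
After op 3 [order #3] limit_buy(price=97, qty=8): fills=none; bids=[#1:7@102 #2:10@97 #3:8@97] asks=[-]
After op 4 [order #4] limit_buy(price=103, qty=7): fills=none; bids=[#4:7@103 #1:7@102 #2:10@97 #3:8@97] asks=[-]
After op 5 [order #5] limit_sell(price=99, qty=7): fills=#4x#5:7@103; bids=[#1:7@102 #2:10@97 #3:8@97] asks=[-]
After op 6 [order #6] limit_sell(price=100, qty=10): fills=#1x#6:7@102; bids=[#2:10@97 #3:8@97] asks=[#6:3@100]
After op 7 [order #7] market_sell(qty=1): fills=#2x#7:1@97; bids=[#2:9@97 #3:8@97] asks=[#6:3@100]
After op 8 cancel(order #3): fills=none; bids=[#2:9@97] asks=[#6:3@100]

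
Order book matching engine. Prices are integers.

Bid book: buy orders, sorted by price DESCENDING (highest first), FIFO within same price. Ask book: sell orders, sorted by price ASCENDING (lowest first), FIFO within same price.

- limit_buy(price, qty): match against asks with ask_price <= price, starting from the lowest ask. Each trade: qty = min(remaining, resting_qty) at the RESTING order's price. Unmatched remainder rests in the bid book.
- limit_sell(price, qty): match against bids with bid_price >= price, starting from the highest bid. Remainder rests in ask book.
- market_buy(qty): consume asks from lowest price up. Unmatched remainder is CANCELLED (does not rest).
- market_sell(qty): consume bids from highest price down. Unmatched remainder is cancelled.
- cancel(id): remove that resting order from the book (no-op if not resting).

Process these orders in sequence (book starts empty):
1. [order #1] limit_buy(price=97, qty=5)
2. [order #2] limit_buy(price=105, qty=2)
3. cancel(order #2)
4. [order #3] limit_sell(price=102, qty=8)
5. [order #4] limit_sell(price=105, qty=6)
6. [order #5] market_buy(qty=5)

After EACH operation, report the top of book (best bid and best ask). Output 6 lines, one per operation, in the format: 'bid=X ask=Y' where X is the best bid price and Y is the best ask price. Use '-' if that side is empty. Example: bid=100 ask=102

Answer: bid=97 ask=-
bid=105 ask=-
bid=97 ask=-
bid=97 ask=102
bid=97 ask=102
bid=97 ask=102

Derivation:
After op 1 [order #1] limit_buy(price=97, qty=5): fills=none; bids=[#1:5@97] asks=[-]
After op 2 [order #2] limit_buy(price=105, qty=2): fills=none; bids=[#2:2@105 #1:5@97] asks=[-]
After op 3 cancel(order #2): fills=none; bids=[#1:5@97] asks=[-]
After op 4 [order #3] limit_sell(price=102, qty=8): fills=none; bids=[#1:5@97] asks=[#3:8@102]
After op 5 [order #4] limit_sell(price=105, qty=6): fills=none; bids=[#1:5@97] asks=[#3:8@102 #4:6@105]
After op 6 [order #5] market_buy(qty=5): fills=#5x#3:5@102; bids=[#1:5@97] asks=[#3:3@102 #4:6@105]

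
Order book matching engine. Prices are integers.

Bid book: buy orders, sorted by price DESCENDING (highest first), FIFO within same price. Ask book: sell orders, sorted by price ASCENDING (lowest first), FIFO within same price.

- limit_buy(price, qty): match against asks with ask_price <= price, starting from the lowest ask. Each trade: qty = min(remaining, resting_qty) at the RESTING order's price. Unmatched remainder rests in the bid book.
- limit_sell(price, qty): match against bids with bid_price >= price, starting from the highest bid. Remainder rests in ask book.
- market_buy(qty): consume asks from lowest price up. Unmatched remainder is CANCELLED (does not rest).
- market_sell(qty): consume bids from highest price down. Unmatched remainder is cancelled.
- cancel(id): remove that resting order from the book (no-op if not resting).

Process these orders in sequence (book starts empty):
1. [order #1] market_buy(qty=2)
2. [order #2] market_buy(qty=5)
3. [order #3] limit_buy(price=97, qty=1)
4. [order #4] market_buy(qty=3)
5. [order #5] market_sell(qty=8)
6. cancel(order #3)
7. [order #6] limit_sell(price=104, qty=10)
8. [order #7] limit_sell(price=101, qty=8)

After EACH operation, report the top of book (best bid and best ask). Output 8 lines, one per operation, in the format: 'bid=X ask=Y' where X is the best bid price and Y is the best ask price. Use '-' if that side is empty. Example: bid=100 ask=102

Answer: bid=- ask=-
bid=- ask=-
bid=97 ask=-
bid=97 ask=-
bid=- ask=-
bid=- ask=-
bid=- ask=104
bid=- ask=101

Derivation:
After op 1 [order #1] market_buy(qty=2): fills=none; bids=[-] asks=[-]
After op 2 [order #2] market_buy(qty=5): fills=none; bids=[-] asks=[-]
After op 3 [order #3] limit_buy(price=97, qty=1): fills=none; bids=[#3:1@97] asks=[-]
After op 4 [order #4] market_buy(qty=3): fills=none; bids=[#3:1@97] asks=[-]
After op 5 [order #5] market_sell(qty=8): fills=#3x#5:1@97; bids=[-] asks=[-]
After op 6 cancel(order #3): fills=none; bids=[-] asks=[-]
After op 7 [order #6] limit_sell(price=104, qty=10): fills=none; bids=[-] asks=[#6:10@104]
After op 8 [order #7] limit_sell(price=101, qty=8): fills=none; bids=[-] asks=[#7:8@101 #6:10@104]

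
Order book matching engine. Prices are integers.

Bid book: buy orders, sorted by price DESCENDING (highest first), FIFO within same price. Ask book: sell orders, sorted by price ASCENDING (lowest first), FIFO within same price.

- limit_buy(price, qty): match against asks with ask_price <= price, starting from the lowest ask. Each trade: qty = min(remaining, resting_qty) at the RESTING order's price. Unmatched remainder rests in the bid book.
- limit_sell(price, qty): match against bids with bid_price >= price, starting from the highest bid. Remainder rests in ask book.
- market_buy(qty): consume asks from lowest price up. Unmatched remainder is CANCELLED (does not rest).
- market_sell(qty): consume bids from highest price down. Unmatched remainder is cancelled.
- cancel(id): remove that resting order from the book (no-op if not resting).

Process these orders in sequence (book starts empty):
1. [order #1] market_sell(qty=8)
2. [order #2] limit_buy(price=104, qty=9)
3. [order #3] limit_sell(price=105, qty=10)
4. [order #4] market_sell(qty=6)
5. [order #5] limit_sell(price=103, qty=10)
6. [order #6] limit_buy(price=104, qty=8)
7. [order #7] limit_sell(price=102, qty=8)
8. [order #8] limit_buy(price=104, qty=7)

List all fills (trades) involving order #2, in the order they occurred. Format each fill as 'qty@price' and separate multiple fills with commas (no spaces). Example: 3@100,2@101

Answer: 6@104,3@104

Derivation:
After op 1 [order #1] market_sell(qty=8): fills=none; bids=[-] asks=[-]
After op 2 [order #2] limit_buy(price=104, qty=9): fills=none; bids=[#2:9@104] asks=[-]
After op 3 [order #3] limit_sell(price=105, qty=10): fills=none; bids=[#2:9@104] asks=[#3:10@105]
After op 4 [order #4] market_sell(qty=6): fills=#2x#4:6@104; bids=[#2:3@104] asks=[#3:10@105]
After op 5 [order #5] limit_sell(price=103, qty=10): fills=#2x#5:3@104; bids=[-] asks=[#5:7@103 #3:10@105]
After op 6 [order #6] limit_buy(price=104, qty=8): fills=#6x#5:7@103; bids=[#6:1@104] asks=[#3:10@105]
After op 7 [order #7] limit_sell(price=102, qty=8): fills=#6x#7:1@104; bids=[-] asks=[#7:7@102 #3:10@105]
After op 8 [order #8] limit_buy(price=104, qty=7): fills=#8x#7:7@102; bids=[-] asks=[#3:10@105]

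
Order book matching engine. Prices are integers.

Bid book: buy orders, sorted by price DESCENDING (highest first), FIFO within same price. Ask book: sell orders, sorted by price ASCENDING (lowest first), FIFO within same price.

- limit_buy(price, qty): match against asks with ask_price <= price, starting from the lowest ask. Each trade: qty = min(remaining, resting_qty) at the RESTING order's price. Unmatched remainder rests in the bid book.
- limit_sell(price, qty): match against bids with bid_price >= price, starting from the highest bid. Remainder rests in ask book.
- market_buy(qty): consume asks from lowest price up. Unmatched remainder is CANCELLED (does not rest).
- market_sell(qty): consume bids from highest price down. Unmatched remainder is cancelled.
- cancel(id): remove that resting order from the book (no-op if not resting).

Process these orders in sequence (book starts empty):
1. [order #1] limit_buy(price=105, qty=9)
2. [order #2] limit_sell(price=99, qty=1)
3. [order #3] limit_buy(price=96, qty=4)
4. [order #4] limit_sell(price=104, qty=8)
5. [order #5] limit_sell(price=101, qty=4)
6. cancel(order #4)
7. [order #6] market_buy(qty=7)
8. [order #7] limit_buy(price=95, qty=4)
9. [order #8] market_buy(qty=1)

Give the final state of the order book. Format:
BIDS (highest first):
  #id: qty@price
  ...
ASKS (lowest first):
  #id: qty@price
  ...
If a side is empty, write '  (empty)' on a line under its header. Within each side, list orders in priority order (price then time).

After op 1 [order #1] limit_buy(price=105, qty=9): fills=none; bids=[#1:9@105] asks=[-]
After op 2 [order #2] limit_sell(price=99, qty=1): fills=#1x#2:1@105; bids=[#1:8@105] asks=[-]
After op 3 [order #3] limit_buy(price=96, qty=4): fills=none; bids=[#1:8@105 #3:4@96] asks=[-]
After op 4 [order #4] limit_sell(price=104, qty=8): fills=#1x#4:8@105; bids=[#3:4@96] asks=[-]
After op 5 [order #5] limit_sell(price=101, qty=4): fills=none; bids=[#3:4@96] asks=[#5:4@101]
After op 6 cancel(order #4): fills=none; bids=[#3:4@96] asks=[#5:4@101]
After op 7 [order #6] market_buy(qty=7): fills=#6x#5:4@101; bids=[#3:4@96] asks=[-]
After op 8 [order #7] limit_buy(price=95, qty=4): fills=none; bids=[#3:4@96 #7:4@95] asks=[-]
After op 9 [order #8] market_buy(qty=1): fills=none; bids=[#3:4@96 #7:4@95] asks=[-]

Answer: BIDS (highest first):
  #3: 4@96
  #7: 4@95
ASKS (lowest first):
  (empty)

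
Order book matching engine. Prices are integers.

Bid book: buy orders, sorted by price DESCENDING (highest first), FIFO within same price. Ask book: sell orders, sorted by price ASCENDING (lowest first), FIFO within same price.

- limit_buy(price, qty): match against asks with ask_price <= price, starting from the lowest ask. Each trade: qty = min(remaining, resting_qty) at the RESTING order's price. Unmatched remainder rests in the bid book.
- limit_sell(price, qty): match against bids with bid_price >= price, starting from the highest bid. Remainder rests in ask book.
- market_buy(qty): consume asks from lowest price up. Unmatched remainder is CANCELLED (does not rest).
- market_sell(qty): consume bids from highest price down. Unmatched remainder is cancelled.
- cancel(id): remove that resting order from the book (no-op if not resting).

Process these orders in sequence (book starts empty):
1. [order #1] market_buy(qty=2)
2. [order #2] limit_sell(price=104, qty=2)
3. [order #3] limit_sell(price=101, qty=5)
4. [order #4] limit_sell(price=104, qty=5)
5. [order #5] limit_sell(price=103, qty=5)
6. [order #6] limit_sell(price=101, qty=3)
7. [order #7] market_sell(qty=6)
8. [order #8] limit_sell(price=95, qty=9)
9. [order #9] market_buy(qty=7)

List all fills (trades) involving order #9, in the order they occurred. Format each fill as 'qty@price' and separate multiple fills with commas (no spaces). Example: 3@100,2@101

After op 1 [order #1] market_buy(qty=2): fills=none; bids=[-] asks=[-]
After op 2 [order #2] limit_sell(price=104, qty=2): fills=none; bids=[-] asks=[#2:2@104]
After op 3 [order #3] limit_sell(price=101, qty=5): fills=none; bids=[-] asks=[#3:5@101 #2:2@104]
After op 4 [order #4] limit_sell(price=104, qty=5): fills=none; bids=[-] asks=[#3:5@101 #2:2@104 #4:5@104]
After op 5 [order #5] limit_sell(price=103, qty=5): fills=none; bids=[-] asks=[#3:5@101 #5:5@103 #2:2@104 #4:5@104]
After op 6 [order #6] limit_sell(price=101, qty=3): fills=none; bids=[-] asks=[#3:5@101 #6:3@101 #5:5@103 #2:2@104 #4:5@104]
After op 7 [order #7] market_sell(qty=6): fills=none; bids=[-] asks=[#3:5@101 #6:3@101 #5:5@103 #2:2@104 #4:5@104]
After op 8 [order #8] limit_sell(price=95, qty=9): fills=none; bids=[-] asks=[#8:9@95 #3:5@101 #6:3@101 #5:5@103 #2:2@104 #4:5@104]
After op 9 [order #9] market_buy(qty=7): fills=#9x#8:7@95; bids=[-] asks=[#8:2@95 #3:5@101 #6:3@101 #5:5@103 #2:2@104 #4:5@104]

Answer: 7@95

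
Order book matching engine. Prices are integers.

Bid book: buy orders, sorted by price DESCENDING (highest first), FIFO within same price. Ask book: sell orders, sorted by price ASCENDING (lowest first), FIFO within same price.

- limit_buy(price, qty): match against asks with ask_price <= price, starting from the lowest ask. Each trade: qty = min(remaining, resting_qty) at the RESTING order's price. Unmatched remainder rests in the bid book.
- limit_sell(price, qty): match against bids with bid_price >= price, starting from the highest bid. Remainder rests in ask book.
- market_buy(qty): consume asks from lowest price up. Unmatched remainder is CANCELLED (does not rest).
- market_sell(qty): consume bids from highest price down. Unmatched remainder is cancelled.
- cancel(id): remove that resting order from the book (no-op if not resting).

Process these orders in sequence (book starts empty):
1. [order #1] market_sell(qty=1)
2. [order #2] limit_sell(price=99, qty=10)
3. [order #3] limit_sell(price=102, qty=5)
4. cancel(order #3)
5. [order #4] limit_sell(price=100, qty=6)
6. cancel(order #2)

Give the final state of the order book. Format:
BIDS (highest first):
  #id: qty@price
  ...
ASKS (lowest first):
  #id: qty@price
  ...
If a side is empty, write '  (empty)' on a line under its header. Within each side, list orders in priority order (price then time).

Answer: BIDS (highest first):
  (empty)
ASKS (lowest first):
  #4: 6@100

Derivation:
After op 1 [order #1] market_sell(qty=1): fills=none; bids=[-] asks=[-]
After op 2 [order #2] limit_sell(price=99, qty=10): fills=none; bids=[-] asks=[#2:10@99]
After op 3 [order #3] limit_sell(price=102, qty=5): fills=none; bids=[-] asks=[#2:10@99 #3:5@102]
After op 4 cancel(order #3): fills=none; bids=[-] asks=[#2:10@99]
After op 5 [order #4] limit_sell(price=100, qty=6): fills=none; bids=[-] asks=[#2:10@99 #4:6@100]
After op 6 cancel(order #2): fills=none; bids=[-] asks=[#4:6@100]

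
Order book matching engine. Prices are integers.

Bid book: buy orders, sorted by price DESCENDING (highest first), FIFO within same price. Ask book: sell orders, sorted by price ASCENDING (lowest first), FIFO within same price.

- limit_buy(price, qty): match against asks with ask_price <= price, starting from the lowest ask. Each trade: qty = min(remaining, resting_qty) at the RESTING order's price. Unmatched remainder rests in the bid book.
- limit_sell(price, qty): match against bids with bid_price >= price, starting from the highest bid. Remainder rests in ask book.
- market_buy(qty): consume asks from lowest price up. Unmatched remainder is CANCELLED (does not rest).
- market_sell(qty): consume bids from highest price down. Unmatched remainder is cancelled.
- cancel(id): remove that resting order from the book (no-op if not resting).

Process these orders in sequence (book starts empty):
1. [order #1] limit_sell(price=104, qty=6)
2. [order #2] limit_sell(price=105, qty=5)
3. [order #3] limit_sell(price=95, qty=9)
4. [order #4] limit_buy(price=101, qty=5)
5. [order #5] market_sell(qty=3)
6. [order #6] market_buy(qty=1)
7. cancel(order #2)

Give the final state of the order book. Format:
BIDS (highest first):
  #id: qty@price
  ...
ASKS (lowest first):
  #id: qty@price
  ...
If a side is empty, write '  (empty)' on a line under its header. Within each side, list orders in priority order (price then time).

After op 1 [order #1] limit_sell(price=104, qty=6): fills=none; bids=[-] asks=[#1:6@104]
After op 2 [order #2] limit_sell(price=105, qty=5): fills=none; bids=[-] asks=[#1:6@104 #2:5@105]
After op 3 [order #3] limit_sell(price=95, qty=9): fills=none; bids=[-] asks=[#3:9@95 #1:6@104 #2:5@105]
After op 4 [order #4] limit_buy(price=101, qty=5): fills=#4x#3:5@95; bids=[-] asks=[#3:4@95 #1:6@104 #2:5@105]
After op 5 [order #5] market_sell(qty=3): fills=none; bids=[-] asks=[#3:4@95 #1:6@104 #2:5@105]
After op 6 [order #6] market_buy(qty=1): fills=#6x#3:1@95; bids=[-] asks=[#3:3@95 #1:6@104 #2:5@105]
After op 7 cancel(order #2): fills=none; bids=[-] asks=[#3:3@95 #1:6@104]

Answer: BIDS (highest first):
  (empty)
ASKS (lowest first):
  #3: 3@95
  #1: 6@104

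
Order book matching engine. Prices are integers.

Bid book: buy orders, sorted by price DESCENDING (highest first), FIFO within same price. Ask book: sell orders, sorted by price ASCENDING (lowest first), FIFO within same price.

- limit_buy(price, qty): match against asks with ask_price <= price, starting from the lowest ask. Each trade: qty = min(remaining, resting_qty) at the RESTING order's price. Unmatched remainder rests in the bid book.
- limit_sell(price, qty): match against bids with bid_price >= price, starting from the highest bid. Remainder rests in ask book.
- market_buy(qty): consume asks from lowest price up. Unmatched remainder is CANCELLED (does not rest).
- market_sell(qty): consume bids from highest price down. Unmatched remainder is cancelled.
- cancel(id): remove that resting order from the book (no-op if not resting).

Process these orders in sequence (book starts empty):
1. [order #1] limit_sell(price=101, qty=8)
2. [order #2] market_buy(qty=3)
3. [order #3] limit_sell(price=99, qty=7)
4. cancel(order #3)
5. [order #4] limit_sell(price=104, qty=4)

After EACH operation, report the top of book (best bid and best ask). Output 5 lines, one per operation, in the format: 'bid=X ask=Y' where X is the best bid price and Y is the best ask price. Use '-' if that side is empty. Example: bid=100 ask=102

After op 1 [order #1] limit_sell(price=101, qty=8): fills=none; bids=[-] asks=[#1:8@101]
After op 2 [order #2] market_buy(qty=3): fills=#2x#1:3@101; bids=[-] asks=[#1:5@101]
After op 3 [order #3] limit_sell(price=99, qty=7): fills=none; bids=[-] asks=[#3:7@99 #1:5@101]
After op 4 cancel(order #3): fills=none; bids=[-] asks=[#1:5@101]
After op 5 [order #4] limit_sell(price=104, qty=4): fills=none; bids=[-] asks=[#1:5@101 #4:4@104]

Answer: bid=- ask=101
bid=- ask=101
bid=- ask=99
bid=- ask=101
bid=- ask=101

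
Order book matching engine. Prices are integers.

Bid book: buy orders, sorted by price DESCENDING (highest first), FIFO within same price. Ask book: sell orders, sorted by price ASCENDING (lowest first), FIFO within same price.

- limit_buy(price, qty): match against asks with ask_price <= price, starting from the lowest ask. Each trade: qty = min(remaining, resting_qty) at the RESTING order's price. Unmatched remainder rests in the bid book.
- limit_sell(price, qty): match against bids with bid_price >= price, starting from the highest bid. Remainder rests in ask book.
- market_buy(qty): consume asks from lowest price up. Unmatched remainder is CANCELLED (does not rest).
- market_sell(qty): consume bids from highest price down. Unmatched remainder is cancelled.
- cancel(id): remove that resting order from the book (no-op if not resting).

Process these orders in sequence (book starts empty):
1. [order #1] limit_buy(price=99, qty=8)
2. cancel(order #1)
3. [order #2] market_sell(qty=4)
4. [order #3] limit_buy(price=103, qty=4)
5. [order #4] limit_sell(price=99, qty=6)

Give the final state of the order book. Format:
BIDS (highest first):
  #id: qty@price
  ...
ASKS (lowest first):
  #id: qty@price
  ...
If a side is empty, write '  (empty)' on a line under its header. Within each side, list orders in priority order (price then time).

Answer: BIDS (highest first):
  (empty)
ASKS (lowest first):
  #4: 2@99

Derivation:
After op 1 [order #1] limit_buy(price=99, qty=8): fills=none; bids=[#1:8@99] asks=[-]
After op 2 cancel(order #1): fills=none; bids=[-] asks=[-]
After op 3 [order #2] market_sell(qty=4): fills=none; bids=[-] asks=[-]
After op 4 [order #3] limit_buy(price=103, qty=4): fills=none; bids=[#3:4@103] asks=[-]
After op 5 [order #4] limit_sell(price=99, qty=6): fills=#3x#4:4@103; bids=[-] asks=[#4:2@99]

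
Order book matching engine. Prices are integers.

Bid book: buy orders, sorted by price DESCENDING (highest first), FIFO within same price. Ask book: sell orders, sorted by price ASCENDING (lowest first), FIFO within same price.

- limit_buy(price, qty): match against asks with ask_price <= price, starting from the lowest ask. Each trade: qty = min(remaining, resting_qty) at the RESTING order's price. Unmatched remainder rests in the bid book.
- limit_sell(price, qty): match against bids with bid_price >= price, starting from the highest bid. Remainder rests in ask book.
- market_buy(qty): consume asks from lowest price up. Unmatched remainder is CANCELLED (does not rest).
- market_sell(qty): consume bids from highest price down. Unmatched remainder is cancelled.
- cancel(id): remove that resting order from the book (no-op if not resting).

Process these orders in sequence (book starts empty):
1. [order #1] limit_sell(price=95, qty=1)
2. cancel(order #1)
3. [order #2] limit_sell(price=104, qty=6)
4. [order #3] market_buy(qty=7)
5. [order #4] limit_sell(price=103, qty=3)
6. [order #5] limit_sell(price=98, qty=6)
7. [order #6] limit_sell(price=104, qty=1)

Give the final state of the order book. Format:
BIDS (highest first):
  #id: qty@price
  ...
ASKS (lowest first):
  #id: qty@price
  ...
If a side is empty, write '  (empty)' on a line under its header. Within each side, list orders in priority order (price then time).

After op 1 [order #1] limit_sell(price=95, qty=1): fills=none; bids=[-] asks=[#1:1@95]
After op 2 cancel(order #1): fills=none; bids=[-] asks=[-]
After op 3 [order #2] limit_sell(price=104, qty=6): fills=none; bids=[-] asks=[#2:6@104]
After op 4 [order #3] market_buy(qty=7): fills=#3x#2:6@104; bids=[-] asks=[-]
After op 5 [order #4] limit_sell(price=103, qty=3): fills=none; bids=[-] asks=[#4:3@103]
After op 6 [order #5] limit_sell(price=98, qty=6): fills=none; bids=[-] asks=[#5:6@98 #4:3@103]
After op 7 [order #6] limit_sell(price=104, qty=1): fills=none; bids=[-] asks=[#5:6@98 #4:3@103 #6:1@104]

Answer: BIDS (highest first):
  (empty)
ASKS (lowest first):
  #5: 6@98
  #4: 3@103
  #6: 1@104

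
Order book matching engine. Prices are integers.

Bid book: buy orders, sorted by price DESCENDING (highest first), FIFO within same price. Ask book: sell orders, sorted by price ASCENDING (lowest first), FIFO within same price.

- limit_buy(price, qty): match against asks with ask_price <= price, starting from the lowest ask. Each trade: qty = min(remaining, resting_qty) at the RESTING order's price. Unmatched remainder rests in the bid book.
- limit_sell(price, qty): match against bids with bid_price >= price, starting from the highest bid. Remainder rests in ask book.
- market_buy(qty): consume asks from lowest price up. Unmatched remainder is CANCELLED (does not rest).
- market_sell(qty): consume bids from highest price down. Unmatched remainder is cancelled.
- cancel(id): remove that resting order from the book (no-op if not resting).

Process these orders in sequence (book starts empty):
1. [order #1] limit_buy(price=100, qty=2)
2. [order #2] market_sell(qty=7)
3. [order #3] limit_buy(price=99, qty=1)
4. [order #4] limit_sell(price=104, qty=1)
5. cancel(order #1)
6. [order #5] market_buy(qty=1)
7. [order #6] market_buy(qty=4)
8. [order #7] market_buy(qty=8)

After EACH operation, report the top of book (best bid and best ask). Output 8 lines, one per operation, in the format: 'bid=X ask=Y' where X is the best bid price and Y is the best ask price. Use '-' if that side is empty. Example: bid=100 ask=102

After op 1 [order #1] limit_buy(price=100, qty=2): fills=none; bids=[#1:2@100] asks=[-]
After op 2 [order #2] market_sell(qty=7): fills=#1x#2:2@100; bids=[-] asks=[-]
After op 3 [order #3] limit_buy(price=99, qty=1): fills=none; bids=[#3:1@99] asks=[-]
After op 4 [order #4] limit_sell(price=104, qty=1): fills=none; bids=[#3:1@99] asks=[#4:1@104]
After op 5 cancel(order #1): fills=none; bids=[#3:1@99] asks=[#4:1@104]
After op 6 [order #5] market_buy(qty=1): fills=#5x#4:1@104; bids=[#3:1@99] asks=[-]
After op 7 [order #6] market_buy(qty=4): fills=none; bids=[#3:1@99] asks=[-]
After op 8 [order #7] market_buy(qty=8): fills=none; bids=[#3:1@99] asks=[-]

Answer: bid=100 ask=-
bid=- ask=-
bid=99 ask=-
bid=99 ask=104
bid=99 ask=104
bid=99 ask=-
bid=99 ask=-
bid=99 ask=-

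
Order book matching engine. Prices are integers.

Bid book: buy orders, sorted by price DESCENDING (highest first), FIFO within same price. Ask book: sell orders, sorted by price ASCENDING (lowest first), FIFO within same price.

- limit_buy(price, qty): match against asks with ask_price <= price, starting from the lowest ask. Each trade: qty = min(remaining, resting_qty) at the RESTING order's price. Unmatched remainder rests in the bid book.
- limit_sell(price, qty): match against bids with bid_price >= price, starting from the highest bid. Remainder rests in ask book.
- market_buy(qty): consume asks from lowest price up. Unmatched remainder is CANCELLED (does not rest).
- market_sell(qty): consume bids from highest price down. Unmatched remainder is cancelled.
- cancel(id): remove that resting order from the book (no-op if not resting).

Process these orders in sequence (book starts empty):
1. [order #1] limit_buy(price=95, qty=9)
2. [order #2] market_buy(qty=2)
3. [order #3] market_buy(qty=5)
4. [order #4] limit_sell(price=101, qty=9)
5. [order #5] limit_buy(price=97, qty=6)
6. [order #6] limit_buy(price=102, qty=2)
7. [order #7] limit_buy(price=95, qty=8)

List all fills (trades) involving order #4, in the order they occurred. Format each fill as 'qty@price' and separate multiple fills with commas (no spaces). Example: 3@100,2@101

Answer: 2@101

Derivation:
After op 1 [order #1] limit_buy(price=95, qty=9): fills=none; bids=[#1:9@95] asks=[-]
After op 2 [order #2] market_buy(qty=2): fills=none; bids=[#1:9@95] asks=[-]
After op 3 [order #3] market_buy(qty=5): fills=none; bids=[#1:9@95] asks=[-]
After op 4 [order #4] limit_sell(price=101, qty=9): fills=none; bids=[#1:9@95] asks=[#4:9@101]
After op 5 [order #5] limit_buy(price=97, qty=6): fills=none; bids=[#5:6@97 #1:9@95] asks=[#4:9@101]
After op 6 [order #6] limit_buy(price=102, qty=2): fills=#6x#4:2@101; bids=[#5:6@97 #1:9@95] asks=[#4:7@101]
After op 7 [order #7] limit_buy(price=95, qty=8): fills=none; bids=[#5:6@97 #1:9@95 #7:8@95] asks=[#4:7@101]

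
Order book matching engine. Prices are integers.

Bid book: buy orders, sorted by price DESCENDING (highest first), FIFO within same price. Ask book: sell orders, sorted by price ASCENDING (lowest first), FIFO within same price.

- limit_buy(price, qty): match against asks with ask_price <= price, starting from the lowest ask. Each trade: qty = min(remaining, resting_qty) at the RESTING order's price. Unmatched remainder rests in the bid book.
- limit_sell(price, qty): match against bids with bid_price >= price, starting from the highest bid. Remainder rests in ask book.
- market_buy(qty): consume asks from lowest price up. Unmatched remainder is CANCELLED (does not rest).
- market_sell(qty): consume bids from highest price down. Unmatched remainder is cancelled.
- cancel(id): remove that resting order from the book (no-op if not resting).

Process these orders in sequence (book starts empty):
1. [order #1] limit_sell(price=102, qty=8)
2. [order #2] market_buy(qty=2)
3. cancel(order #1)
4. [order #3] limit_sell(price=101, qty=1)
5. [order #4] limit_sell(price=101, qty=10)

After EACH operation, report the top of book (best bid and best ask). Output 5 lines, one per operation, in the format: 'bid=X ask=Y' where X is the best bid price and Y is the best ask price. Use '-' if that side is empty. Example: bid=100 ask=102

Answer: bid=- ask=102
bid=- ask=102
bid=- ask=-
bid=- ask=101
bid=- ask=101

Derivation:
After op 1 [order #1] limit_sell(price=102, qty=8): fills=none; bids=[-] asks=[#1:8@102]
After op 2 [order #2] market_buy(qty=2): fills=#2x#1:2@102; bids=[-] asks=[#1:6@102]
After op 3 cancel(order #1): fills=none; bids=[-] asks=[-]
After op 4 [order #3] limit_sell(price=101, qty=1): fills=none; bids=[-] asks=[#3:1@101]
After op 5 [order #4] limit_sell(price=101, qty=10): fills=none; bids=[-] asks=[#3:1@101 #4:10@101]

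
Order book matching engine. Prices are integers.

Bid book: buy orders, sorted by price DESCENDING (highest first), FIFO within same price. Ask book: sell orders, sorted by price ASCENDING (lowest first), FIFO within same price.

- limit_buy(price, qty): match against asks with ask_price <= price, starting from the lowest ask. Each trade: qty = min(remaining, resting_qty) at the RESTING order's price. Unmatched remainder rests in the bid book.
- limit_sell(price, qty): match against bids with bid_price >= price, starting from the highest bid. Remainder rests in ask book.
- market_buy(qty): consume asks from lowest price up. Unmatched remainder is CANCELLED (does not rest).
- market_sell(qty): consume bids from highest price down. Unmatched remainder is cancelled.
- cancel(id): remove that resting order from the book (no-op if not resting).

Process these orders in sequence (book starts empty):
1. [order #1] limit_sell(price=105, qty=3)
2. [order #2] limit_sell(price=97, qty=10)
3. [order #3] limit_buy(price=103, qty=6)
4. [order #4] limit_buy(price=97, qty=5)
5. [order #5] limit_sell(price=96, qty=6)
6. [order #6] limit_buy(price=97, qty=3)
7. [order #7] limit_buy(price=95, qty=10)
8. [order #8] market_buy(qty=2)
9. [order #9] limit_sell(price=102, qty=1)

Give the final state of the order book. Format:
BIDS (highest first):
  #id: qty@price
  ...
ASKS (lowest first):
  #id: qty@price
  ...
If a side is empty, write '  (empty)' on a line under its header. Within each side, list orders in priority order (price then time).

After op 1 [order #1] limit_sell(price=105, qty=3): fills=none; bids=[-] asks=[#1:3@105]
After op 2 [order #2] limit_sell(price=97, qty=10): fills=none; bids=[-] asks=[#2:10@97 #1:3@105]
After op 3 [order #3] limit_buy(price=103, qty=6): fills=#3x#2:6@97; bids=[-] asks=[#2:4@97 #1:3@105]
After op 4 [order #4] limit_buy(price=97, qty=5): fills=#4x#2:4@97; bids=[#4:1@97] asks=[#1:3@105]
After op 5 [order #5] limit_sell(price=96, qty=6): fills=#4x#5:1@97; bids=[-] asks=[#5:5@96 #1:3@105]
After op 6 [order #6] limit_buy(price=97, qty=3): fills=#6x#5:3@96; bids=[-] asks=[#5:2@96 #1:3@105]
After op 7 [order #7] limit_buy(price=95, qty=10): fills=none; bids=[#7:10@95] asks=[#5:2@96 #1:3@105]
After op 8 [order #8] market_buy(qty=2): fills=#8x#5:2@96; bids=[#7:10@95] asks=[#1:3@105]
After op 9 [order #9] limit_sell(price=102, qty=1): fills=none; bids=[#7:10@95] asks=[#9:1@102 #1:3@105]

Answer: BIDS (highest first):
  #7: 10@95
ASKS (lowest first):
  #9: 1@102
  #1: 3@105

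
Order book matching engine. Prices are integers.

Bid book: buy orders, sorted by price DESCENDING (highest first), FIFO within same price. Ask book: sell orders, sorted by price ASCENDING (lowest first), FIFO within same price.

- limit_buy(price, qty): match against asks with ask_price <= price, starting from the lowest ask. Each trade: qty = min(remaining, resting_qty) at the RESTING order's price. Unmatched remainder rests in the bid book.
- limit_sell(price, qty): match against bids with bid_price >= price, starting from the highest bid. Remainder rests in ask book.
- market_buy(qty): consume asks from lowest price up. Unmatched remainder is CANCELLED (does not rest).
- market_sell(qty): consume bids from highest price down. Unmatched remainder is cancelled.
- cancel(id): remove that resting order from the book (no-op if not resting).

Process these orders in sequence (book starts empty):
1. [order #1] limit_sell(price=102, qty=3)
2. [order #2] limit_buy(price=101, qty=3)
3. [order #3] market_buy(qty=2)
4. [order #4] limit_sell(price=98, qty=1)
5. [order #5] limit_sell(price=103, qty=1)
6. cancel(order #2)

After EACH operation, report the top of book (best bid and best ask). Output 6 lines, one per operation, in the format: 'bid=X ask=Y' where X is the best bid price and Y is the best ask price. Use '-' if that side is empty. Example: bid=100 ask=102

Answer: bid=- ask=102
bid=101 ask=102
bid=101 ask=102
bid=101 ask=102
bid=101 ask=102
bid=- ask=102

Derivation:
After op 1 [order #1] limit_sell(price=102, qty=3): fills=none; bids=[-] asks=[#1:3@102]
After op 2 [order #2] limit_buy(price=101, qty=3): fills=none; bids=[#2:3@101] asks=[#1:3@102]
After op 3 [order #3] market_buy(qty=2): fills=#3x#1:2@102; bids=[#2:3@101] asks=[#1:1@102]
After op 4 [order #4] limit_sell(price=98, qty=1): fills=#2x#4:1@101; bids=[#2:2@101] asks=[#1:1@102]
After op 5 [order #5] limit_sell(price=103, qty=1): fills=none; bids=[#2:2@101] asks=[#1:1@102 #5:1@103]
After op 6 cancel(order #2): fills=none; bids=[-] asks=[#1:1@102 #5:1@103]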